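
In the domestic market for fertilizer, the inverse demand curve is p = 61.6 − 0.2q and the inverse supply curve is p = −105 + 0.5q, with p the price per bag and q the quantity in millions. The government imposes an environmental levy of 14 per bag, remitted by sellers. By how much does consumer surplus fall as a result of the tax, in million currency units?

Inverting to q(p) form: qd = 308 − 5p; qs = 2p + 210.
Without the tax, 308 − 5p = 2p + 210 gives 7p = 98, so p* = 14 and q* = 238.
With the tax collected from sellers, supply shifts: qs = 2(p − 14) + 210.
New equilibrium: buyers pay 18, sellers receive 4, q = 218. (Wedge: pb − ps = 14.)
ΔCS is the trapezoid between Q = 218 and Q = 238 of height 4: ½ · (238 + 218) · 4 = 912.

Consumer surplus falls by 912 million.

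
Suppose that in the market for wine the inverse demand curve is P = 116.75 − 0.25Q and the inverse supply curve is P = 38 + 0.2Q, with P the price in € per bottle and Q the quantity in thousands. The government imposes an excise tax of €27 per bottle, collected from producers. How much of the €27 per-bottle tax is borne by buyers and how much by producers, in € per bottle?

Buyers bear €15 per bottle; producers bear €12 per bottle.

Rewrite in direct form: Qd = 467 − 4P and Qs = 5P − 190.
Without the tax, 467 − 4P = 5P − 190 gives 9P = 657, so P* = €73 and Q* = 175.
With the tax collected from producers, supply shifts: Qs = 5(P − 27) − 190.
Solving gives Q = 115 with buyers paying €88 and producers receiving €61 (the €27 wedge).
Burden on buyers: €15; on producers: €12. (They sum to €27.)
The less price-elastic side of the market bears the larger share of a per-unit tax.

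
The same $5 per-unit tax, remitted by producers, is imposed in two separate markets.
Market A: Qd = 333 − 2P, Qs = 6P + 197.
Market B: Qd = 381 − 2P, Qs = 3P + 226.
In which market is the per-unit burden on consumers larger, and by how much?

Market A, by $0.75.

Market A: pre-tax P* = $17, Q* = 299; post-tax Q = 291.5; per-unit burden on consumers = $3.75.
Market B: pre-tax P* = $31, Q* = 319; post-tax Q = 313; per-unit burden on consumers = $3.
Difference: $3.75 vs $3 → market A is larger by $0.75.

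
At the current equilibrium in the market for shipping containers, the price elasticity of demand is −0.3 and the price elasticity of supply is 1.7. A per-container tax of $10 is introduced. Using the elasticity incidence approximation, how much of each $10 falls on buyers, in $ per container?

Buyers bear ≈ $8.5 per container.

Incidence ratio: buyers' share ≈ εs / (εs + |εd|) = 1.7 / (1.7 + 0.3) = 0.85.
So buyers bear ≈ 0.85 × $10 = $8.5; sellers bear $1.5.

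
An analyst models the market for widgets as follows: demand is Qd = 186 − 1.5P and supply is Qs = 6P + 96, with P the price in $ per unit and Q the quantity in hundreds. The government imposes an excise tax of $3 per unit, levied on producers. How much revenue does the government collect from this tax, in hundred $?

Without the tax, 186 − 1.5P = 6P + 96 gives 7.5P = 90, so P* = $12 and Q* = 168.
With the tax collected from producers, supply shifts: Qs = 6(P − 3) + 96.
New equilibrium: buyers pay $14.4, producers receive $11.4, Q = 164.4. (Wedge: Pb − Ps = 3.)
Revenue = t · Q = 3 · 164.4 = $493.2.

Tax revenue = $493.2 hundred.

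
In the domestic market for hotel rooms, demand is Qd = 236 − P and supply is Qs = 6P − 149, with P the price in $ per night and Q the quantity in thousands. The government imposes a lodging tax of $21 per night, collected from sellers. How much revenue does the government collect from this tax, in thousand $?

Tax revenue = $3423 thousand.

Without the tax, 236 − P = 6P − 149 gives 7P = 385, so P* = $55 and Q* = 181.
With the tax collected from sellers, supply shifts: Qs = 6(P − 21) − 149.
Solving gives Q = 163 with buyers paying $73 and sellers receiving $52 (the $21 wedge).
Revenue = t · Q = 21 · 163 = $3423.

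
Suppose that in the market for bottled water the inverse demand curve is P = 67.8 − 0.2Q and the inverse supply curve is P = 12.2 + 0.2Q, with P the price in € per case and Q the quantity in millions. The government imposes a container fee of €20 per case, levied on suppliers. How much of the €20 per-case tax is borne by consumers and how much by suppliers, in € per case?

Consumers bear €10 per case; suppliers bear €10 per case.

Inverting to Q(P) form: Qd = 339 − 5P; Qs = 5P − 61.
Without the tax, 339 − 5P = 5P − 61 gives 10P = 400, so P* = €40 and Q* = 139.
With the tax collected from suppliers, supply shifts: Qs = 5(P − 20) − 61.
New equilibrium: consumers pay €50, suppliers receive €30, Q = 89. (Wedge: Pb − Ps = 20.)
Burden on consumers: €10; on suppliers: €10. (They sum to €20.)
The less price-elastic side of the market bears the larger share of a per-unit tax.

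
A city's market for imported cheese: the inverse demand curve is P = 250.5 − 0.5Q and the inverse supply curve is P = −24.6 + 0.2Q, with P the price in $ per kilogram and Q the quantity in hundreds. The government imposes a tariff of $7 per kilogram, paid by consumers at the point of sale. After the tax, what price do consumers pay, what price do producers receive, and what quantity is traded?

Consumers pay $59; producers receive $52; quantity = 383.

Rewrite in direct form: Qd = 501 − 2P and Qs = 5P + 123.
Without the tax, 501 − 2P = 5P + 123 gives 7P = 378, so P* = $54 and Q* = 393.
With the tax collected from consumers, demand (in seller-price terms) shifts: Qd = 501 − 2(P + 7).
Solving gives Q = 383 with consumers paying $59 and producers receiving $52 (the $7 wedge).
The less price-elastic side of the market bears the larger share of a per-unit tax.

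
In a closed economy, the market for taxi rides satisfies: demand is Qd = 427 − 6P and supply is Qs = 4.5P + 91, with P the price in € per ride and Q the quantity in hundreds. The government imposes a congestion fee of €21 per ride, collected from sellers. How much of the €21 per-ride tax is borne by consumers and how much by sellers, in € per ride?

Before the tax: set 427 − 6P = 4.5P + 91 → P* = €32, Q* = 235.
With the tax collected from sellers, supply shifts: Qs = 4.5(P − 21) + 91.
New equilibrium: consumers pay €41, sellers receive €20, Q = 181. (Wedge: Pb − Ps = 21.)
Burden on consumers: €9; on sellers: €12. (They sum to €21.)

Consumers bear €9 per ride; sellers bear €12 per ride.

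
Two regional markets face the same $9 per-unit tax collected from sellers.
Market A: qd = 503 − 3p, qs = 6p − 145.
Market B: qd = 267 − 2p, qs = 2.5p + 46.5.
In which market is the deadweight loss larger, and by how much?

Market A, by $36.

Market A: pre-tax p* = $72, q* = 287; post-tax q = 269; deadweight loss = $81.
Market B: pre-tax p* = $49, q* = 169; post-tax q = 159; deadweight loss = $45.
Difference: $81 vs $45 → market A is larger by $36.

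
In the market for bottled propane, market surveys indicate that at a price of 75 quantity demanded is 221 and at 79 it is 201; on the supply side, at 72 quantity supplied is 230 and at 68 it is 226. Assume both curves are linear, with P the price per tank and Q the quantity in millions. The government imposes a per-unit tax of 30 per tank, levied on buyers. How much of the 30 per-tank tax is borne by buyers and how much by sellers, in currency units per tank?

Demand slope: (201 − 221)/(79 − 75) = -5, so Qd = 596 − 5P.
Supply slope: (226 − 230)/(68 − 72) = 1, so Qs = P + 158.
Without the tax, 596 − 5P = P + 158 gives 6P = 438, so P* = 73 and Q* = 231.
With the tax collected from buyers, demand (in seller-price terms) shifts: Qd = 596 − 5(P + 30).
New equilibrium: buyers pay 78, sellers receive 48, Q = 206. (Wedge: Pb − Ps = 30.)
Burden on buyers: 5; on sellers: 25. (They sum to 30.)

Buyers bear 5 per tank; sellers bear 25 per tank.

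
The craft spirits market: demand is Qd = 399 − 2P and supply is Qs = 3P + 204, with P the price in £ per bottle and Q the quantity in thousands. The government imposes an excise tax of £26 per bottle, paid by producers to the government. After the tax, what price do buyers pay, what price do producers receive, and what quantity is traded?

Without the tax, 399 − 2P = 3P + 204 gives 5P = 195, so P* = £39 and Q* = 321.
With the tax collected from producers, supply shifts: Qs = 3(P − 26) + 204.
New equilibrium: buyers pay £54.6, producers receive £28.6, Q = 289.8. (Wedge: Pb − Ps = 26.)

Buyers pay £54.6; producers receive £28.6; quantity = 289.8.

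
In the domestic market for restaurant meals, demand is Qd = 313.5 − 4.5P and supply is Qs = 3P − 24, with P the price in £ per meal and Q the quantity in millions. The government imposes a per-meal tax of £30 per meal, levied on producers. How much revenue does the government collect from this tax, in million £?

Without the tax, 313.5 − 4.5P = 3P − 24 gives 7.5P = 337.5, so P* = £45 and Q* = 111.
With the tax collected from producers, supply shifts: Qs = 3(P − 30) − 24.
Solving gives Q = 57 with buyers paying £57 and producers receiving £27 (the £30 wedge).
Revenue = t · Q = 30 · 57 = £1710.

Tax revenue = £1710 million.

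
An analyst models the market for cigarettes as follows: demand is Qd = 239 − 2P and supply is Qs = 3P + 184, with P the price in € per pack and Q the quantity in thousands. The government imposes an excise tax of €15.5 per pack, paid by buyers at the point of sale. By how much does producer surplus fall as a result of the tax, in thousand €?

Producer surplus falls by €1287.74 thousand.

Without the tax, 239 − 2P = 3P + 184 gives 5P = 55, so P* = €11 and Q* = 217.
With the tax collected from buyers, demand (in seller-price terms) shifts: Qd = 239 − 2(P + 15.5).
Solving gives Q = 198.4 with buyers paying €20.3 and sellers receiving €4.8 (the €15.5 wedge).
ΔPS is the trapezoid between Q = 198.4 and Q = 217 of height €6.2: ½ · (217 + 198.4) · 6.2 = €1287.74.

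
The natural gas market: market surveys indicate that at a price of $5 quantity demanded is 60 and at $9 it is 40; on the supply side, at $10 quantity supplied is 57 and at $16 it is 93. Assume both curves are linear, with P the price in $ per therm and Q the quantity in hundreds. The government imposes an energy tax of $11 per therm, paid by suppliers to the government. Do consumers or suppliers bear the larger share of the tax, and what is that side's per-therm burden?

Demand slope: (40 − 60)/(9 − 5) = -5, so Qd = 85 − 5P.
Supply slope: (93 − 57)/(16 − 10) = 6, so Qs = 6P − 3.
Before the tax: set 85 − 5P = 6P − 3 → P* = $8, Q* = 45.
With the tax collected from suppliers, supply shifts: Qs = 6(P − 11) − 3.
Solving gives Q = 15 with consumers paying $14 and suppliers receiving $3 (the $11 wedge).
Per-therm burden: consumers $6, suppliers $5.
Consumers take the larger share because demand is less price-elastic here (demand slope 5 vs supply slope 6).

Consumers bear the larger share: $6 per therm.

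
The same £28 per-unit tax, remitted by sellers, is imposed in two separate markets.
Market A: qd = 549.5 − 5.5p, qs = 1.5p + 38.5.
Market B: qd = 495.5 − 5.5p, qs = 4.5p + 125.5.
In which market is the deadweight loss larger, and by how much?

Market B, by £508.2.

Market A: pre-tax p* = £73, q* = 148; post-tax q = 115; deadweight loss = £462.
Market B: pre-tax p* = £37, q* = 292; post-tax q = 222.7; deadweight loss = £970.2.
Difference: £462 vs £970.2 → market B is larger by £508.2.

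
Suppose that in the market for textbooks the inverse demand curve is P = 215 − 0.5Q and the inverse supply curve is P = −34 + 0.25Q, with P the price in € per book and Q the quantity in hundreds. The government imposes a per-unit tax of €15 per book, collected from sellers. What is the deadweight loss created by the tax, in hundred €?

Rewrite in direct form: Qd = 430 − 2P and Qs = 4P + 136.
Before the tax: set 430 − 2P = 4P + 136 → P* = €49, Q* = 332.
With the tax collected from sellers, supply shifts: Qs = 4(P − 15) + 136.
Solving gives Q = 312 with buyers paying €59 and sellers receiving €44 (the €15 wedge).
Quantity falls by |ΔQ| = |332 − 312| = 20.
DWL = ½ · t · |ΔQ| = ½ · 15 · 20 = €150.

Deadweight loss = €150 hundred.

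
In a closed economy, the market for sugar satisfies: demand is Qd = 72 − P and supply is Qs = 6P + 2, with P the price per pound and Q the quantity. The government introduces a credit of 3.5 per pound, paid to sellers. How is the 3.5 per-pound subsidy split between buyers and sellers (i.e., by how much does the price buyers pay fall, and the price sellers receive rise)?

Without the subsidy, 72 − P = 6P + 2 gives 7P = 70, so P* = 10 and Q* = 62.
With a per-unit subsidy paid to sellers, each receives P + 3.5 per unit sold, so supply becomes Qs = 6(P + 3.5) + 2.
Solving gives Q = 65 with buyers paying 7 and sellers receiving 10.5 (the 3.5 wedge).
Gain to buyers: 3; to sellers: 0.5. (They sum to 3.5.)

Buyers gain 3 per pound; sellers gain 0.5 per pound.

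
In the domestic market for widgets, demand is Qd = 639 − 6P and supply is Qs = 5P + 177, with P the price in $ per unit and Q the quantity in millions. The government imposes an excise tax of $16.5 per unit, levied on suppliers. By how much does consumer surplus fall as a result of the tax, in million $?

Without the tax, 639 − 6P = 5P + 177 gives 11P = 462, so P* = $42 and Q* = 387.
With the tax collected from suppliers, supply shifts: Qs = 5(P − 16.5) + 177.
New equilibrium: buyers pay $49.5, suppliers receive $33, Q = 342. (Wedge: Pb − Ps = 16.5.)
ΔCS is the trapezoid between Q = 342 and Q = 387 of height $7.5: ½ · (387 + 342) · 7.5 = $2733.75.

Consumer surplus falls by $2733.75 million.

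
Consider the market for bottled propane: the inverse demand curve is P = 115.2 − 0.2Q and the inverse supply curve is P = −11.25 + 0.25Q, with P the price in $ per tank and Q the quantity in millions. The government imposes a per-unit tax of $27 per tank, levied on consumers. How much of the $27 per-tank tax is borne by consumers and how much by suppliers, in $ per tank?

Consumers bear $12 per tank; suppliers bear $15 per tank.

Inverting to Q(P) form: Qd = 576 − 5P; Qs = 4P + 45.
Before the tax: set 576 − 5P = 4P + 45 → P* = $59, Q* = 281.
With the tax collected from consumers, demand (in seller-price terms) shifts: Qd = 576 − 5(P + 27).
Solving gives Q = 221 with consumers paying $71 and suppliers receiving $44 (the $27 wedge).
Burden on consumers: $12; on suppliers: $15. (They sum to $27.)
The less price-elastic side of the market bears the larger share of a per-unit tax.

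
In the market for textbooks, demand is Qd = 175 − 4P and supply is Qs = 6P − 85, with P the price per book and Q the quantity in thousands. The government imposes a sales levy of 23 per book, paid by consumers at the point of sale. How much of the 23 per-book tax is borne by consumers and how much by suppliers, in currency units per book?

Consumers bear 13.8 per book; suppliers bear 9.2 per book.

Without the tax, 175 − 4P = 6P − 85 gives 10P = 260, so P* = 26 and Q* = 71.
With the tax collected from consumers, demand (in seller-price terms) shifts: Qd = 175 − 4(P + 23).
New equilibrium: consumers pay 39.8, suppliers receive 16.8, Q = 15.8. (Wedge: Pb − Ps = 23.)
Burden on consumers: 13.8; on suppliers: 9.2. (They sum to 23.)
The less price-elastic side of the market bears the larger share of a per-unit tax.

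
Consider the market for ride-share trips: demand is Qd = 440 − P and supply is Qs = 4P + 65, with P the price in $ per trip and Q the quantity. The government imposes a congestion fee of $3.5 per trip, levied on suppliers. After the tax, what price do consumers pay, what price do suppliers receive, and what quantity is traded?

Without the tax, 440 − P = 4P + 65 gives 5P = 375, so P* = $75 and Q* = 365.
With the tax collected from suppliers, supply shifts: Qs = 4(P − 3.5) + 65.
Solving gives Q = 362.2 with consumers paying $77.8 and suppliers receiving $74.3 (the $3.5 wedge).

Consumers pay $77.8; suppliers receive $74.3; quantity = 362.2.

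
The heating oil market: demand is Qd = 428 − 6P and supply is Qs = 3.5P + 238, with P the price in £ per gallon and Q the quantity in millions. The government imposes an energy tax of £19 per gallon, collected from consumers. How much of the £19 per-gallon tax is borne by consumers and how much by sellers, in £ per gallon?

Before the tax: set 428 − 6P = 3.5P + 238 → P* = £20, Q* = 308.
With the tax collected from consumers, demand (in seller-price terms) shifts: Qd = 428 − 6(P + 19).
New equilibrium: consumers pay £27, sellers receive £8, Q = 266. (Wedge: Pb − Ps = 19.)
Burden on consumers: £7; on sellers: £12. (They sum to £19.)
The less price-elastic side of the market bears the larger share of a per-unit tax.

Consumers bear £7 per gallon; sellers bear £12 per gallon.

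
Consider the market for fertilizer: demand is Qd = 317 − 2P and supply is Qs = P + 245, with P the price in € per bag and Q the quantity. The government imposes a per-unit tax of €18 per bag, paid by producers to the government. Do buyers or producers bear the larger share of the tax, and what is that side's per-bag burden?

Before the tax: set 317 − 2P = P + 245 → P* = €24, Q* = 269.
With the tax collected from producers, supply shifts: Qs = (P − 18) + 245.
Solving gives Q = 257 with buyers paying €30 and producers receiving €12 (the €18 wedge).
Per-bag burden: buyers €6, producers €12.
Producers take the larger share because supply is less price-elastic here (demand slope 2 vs supply slope 1).
The less price-elastic side of the market bears the larger share of a per-unit tax.

Producers bear the larger share: €12 per bag.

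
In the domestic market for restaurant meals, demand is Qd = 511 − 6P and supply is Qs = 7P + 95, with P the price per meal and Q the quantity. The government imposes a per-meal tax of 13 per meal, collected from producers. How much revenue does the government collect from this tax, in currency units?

Tax revenue = 3601.

Before the tax: set 511 − 6P = 7P + 95 → P* = 32, Q* = 319.
With the tax collected from producers, supply shifts: Qs = 7(P − 13) + 95.
New equilibrium: consumers pay 39, producers receive 26, Q = 277. (Wedge: Pb − Ps = 13.)
Revenue = t · Q = 13 · 277 = 3601.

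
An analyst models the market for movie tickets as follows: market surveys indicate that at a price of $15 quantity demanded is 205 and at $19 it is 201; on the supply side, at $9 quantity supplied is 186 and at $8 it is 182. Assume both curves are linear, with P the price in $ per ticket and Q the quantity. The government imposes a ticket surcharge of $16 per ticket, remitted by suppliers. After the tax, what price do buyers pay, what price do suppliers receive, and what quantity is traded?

Buyers pay $26.8; suppliers receive $10.8; quantity = 193.2.

Demand slope: (201 − 205)/(19 − 15) = -1, so Qd = 220 − P.
Supply slope: (182 − 186)/(8 − 9) = 4, so Qs = 4P + 150.
Without the tax, 220 − P = 4P + 150 gives 5P = 70, so P* = $14 and Q* = 206.
With the tax collected from suppliers, supply shifts: Qs = 4(P − 16) + 150.
Solving gives Q = 193.2 with buyers paying $26.8 and suppliers receiving $10.8 (the $16 wedge).
The less price-elastic side of the market bears the larger share of a per-unit tax.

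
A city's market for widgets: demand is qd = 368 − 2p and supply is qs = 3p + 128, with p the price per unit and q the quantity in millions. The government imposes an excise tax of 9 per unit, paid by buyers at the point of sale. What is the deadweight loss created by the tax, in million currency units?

Without the tax, 368 − 2p = 3p + 128 gives 5p = 240, so p* = 48 and q* = 272.
With the tax collected from buyers, demand (in seller-price terms) shifts: qd = 368 − 2(p + 9).
Solving gives q = 261.2 with buyers paying 53.4 and suppliers receiving 44.4 (the 9 wedge).
Quantity falls by |ΔQ| = |272 − 261.2| = 10.8.
DWL = ½ · t · |ΔQ| = ½ · 9 · 10.8 = 48.6.

Deadweight loss = 48.6 million.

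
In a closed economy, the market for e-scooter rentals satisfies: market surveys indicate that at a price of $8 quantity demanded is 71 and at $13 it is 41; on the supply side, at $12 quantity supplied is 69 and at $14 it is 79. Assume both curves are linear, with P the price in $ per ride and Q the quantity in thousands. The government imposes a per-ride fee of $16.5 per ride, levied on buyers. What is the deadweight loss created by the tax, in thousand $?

Deadweight loss = $371.25 thousand.

Demand slope: (41 − 71)/(13 − 8) = -6, so Qd = 119 − 6P.
Supply slope: (79 − 69)/(14 − 12) = 5, so Qs = 5P + 9.
Without the tax, 119 − 6P = 5P + 9 gives 11P = 110, so P* = $10 and Q* = 59.
With the tax collected from buyers, demand (in seller-price terms) shifts: Qd = 119 − 6(P + 16.5).
New equilibrium: buyers pay $17.5, suppliers receive $1, Q = 14. (Wedge: Pb − Ps = 16.5.)
Quantity falls by |ΔQ| = |59 − 14| = 45.
DWL = ½ · t · |ΔQ| = ½ · 16.5 · 45 = $371.25.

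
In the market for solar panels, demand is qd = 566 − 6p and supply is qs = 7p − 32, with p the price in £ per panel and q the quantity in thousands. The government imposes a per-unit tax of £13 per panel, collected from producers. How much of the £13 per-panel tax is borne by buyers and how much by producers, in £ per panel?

Buyers bear £7 per panel; producers bear £6 per panel.

Without the tax, 566 − 6p = 7p − 32 gives 13p = 598, so p* = £46 and q* = 290.
With the tax collected from producers, supply shifts: qs = 7(p − 13) − 32.
Solving gives q = 248 with buyers paying £53 and producers receiving £40 (the £13 wedge).
Burden on buyers: £7; on producers: £6. (They sum to £13.)
The less price-elastic side of the market bears the larger share of a per-unit tax.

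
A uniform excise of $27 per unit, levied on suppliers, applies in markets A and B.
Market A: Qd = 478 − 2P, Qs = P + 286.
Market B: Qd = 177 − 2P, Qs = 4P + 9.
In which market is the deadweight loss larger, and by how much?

Market A: pre-tax P* = $64, Q* = 350; post-tax Q = 332; deadweight loss = $243.
Market B: pre-tax P* = $28, Q* = 121; post-tax Q = 85; deadweight loss = $486.
Difference: $243 vs $486 → market B is larger by $243.

Market B, by $243.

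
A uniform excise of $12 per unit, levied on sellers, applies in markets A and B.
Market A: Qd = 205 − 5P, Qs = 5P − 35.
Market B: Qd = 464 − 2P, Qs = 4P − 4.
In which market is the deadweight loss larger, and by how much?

Market A, by $84.

Market A: pre-tax P* = $24, Q* = 85; post-tax Q = 55; deadweight loss = $180.
Market B: pre-tax P* = $78, Q* = 308; post-tax Q = 292; deadweight loss = $96.
Difference: $180 vs $96 → market A is larger by $84.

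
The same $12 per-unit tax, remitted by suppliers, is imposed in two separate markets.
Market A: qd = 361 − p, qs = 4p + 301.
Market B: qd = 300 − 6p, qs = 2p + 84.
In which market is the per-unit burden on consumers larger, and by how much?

Market A: pre-tax p* = $12, q* = 349; post-tax q = 339.4; per-unit burden on consumers = $9.6.
Market B: pre-tax p* = $27, q* = 138; post-tax q = 120; per-unit burden on consumers = $3.
Difference: $9.6 vs $3 → market A is larger by $6.6.

Market A, by $6.6.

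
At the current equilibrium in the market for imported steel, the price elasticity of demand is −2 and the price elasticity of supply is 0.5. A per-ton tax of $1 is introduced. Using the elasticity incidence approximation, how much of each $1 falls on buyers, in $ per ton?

Incidence ratio: buyers' share ≈ εs / (εs + |εd|) = 0.5 / (0.5 + 2) = 0.2.
So buyers bear ≈ 0.2 × $1 = $0.2; suppliers bear $0.8.

Buyers bear ≈ $0.2 per ton.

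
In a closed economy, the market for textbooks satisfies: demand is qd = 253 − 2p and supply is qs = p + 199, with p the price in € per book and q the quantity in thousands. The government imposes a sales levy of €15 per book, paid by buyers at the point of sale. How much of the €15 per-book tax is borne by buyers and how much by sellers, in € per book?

Before the tax: set 253 − 2p = p + 199 → p* = €18, q* = 217.
With the tax collected from buyers, demand (in seller-price terms) shifts: qd = 253 − 2(p + 15).
Solving gives q = 207 with buyers paying €23 and sellers receiving €8 (the €15 wedge).
Burden on buyers: €5; on sellers: €10. (They sum to €15.)
The less price-elastic side of the market bears the larger share of a per-unit tax.

Buyers bear €5 per book; sellers bear €10 per book.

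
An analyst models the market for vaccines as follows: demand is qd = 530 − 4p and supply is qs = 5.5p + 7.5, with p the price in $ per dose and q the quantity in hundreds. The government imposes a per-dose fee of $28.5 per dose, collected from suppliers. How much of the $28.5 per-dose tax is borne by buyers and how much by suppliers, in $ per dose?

Buyers bear $16.5 per dose; suppliers bear $12 per dose.

Without the tax, 530 − 4p = 5.5p + 7.5 gives 9.5p = 522.5, so p* = $55 and q* = 310.
With the tax collected from suppliers, supply shifts: qs = 5.5(p − 28.5) + 7.5.
New equilibrium: buyers pay $71.5, suppliers receive $43, q = 244. (Wedge: pb − ps = 28.5.)
Burden on buyers: $16.5; on suppliers: $12. (They sum to $28.5.)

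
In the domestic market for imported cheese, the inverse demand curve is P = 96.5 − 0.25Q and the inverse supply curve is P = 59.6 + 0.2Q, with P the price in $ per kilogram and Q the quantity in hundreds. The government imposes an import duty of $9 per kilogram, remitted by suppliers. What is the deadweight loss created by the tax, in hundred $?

Inverting to Q(P) form: Qd = 386 − 4P; Qs = 5P − 298.
Without the tax, 386 − 4P = 5P − 298 gives 9P = 684, so P* = $76 and Q* = 82.
With the tax collected from suppliers, supply shifts: Qs = 5(P − 9) − 298.
Solving gives Q = 62 with consumers paying $81 and suppliers receiving $72 (the $9 wedge).
Quantity falls by |ΔQ| = |82 − 62| = 20.
DWL = ½ · t · |ΔQ| = ½ · 9 · 20 = $90.

Deadweight loss = $90 hundred.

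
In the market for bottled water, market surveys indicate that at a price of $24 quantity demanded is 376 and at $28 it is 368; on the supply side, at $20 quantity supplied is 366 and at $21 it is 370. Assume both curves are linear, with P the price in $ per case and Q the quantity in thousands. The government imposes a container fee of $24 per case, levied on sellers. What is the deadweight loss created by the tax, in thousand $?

Deadweight loss = $384 thousand.

Demand slope: (368 − 376)/(28 − 24) = -2, so Qd = 424 − 2P.
Supply slope: (370 − 366)/(21 − 20) = 4, so Qs = 4P + 286.
Before the tax: set 424 − 2P = 4P + 286 → P* = $23, Q* = 378.
With the tax collected from sellers, supply shifts: Qs = 4(P − 24) + 286.
New equilibrium: consumers pay $39, sellers receive $15, Q = 346. (Wedge: Pb − Ps = 24.)
Quantity falls by |ΔQ| = |378 − 346| = 32.
DWL = ½ · t · |ΔQ| = ½ · 24 · 32 = $384.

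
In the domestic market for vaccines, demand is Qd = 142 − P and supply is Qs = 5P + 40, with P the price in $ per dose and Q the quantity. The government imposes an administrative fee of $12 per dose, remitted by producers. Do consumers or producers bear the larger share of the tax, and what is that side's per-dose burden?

Consumers bear the larger share: $10 per dose.

Before the tax: set 142 − P = 5P + 40 → P* = $17, Q* = 125.
With the tax collected from producers, supply shifts: Qs = 5(P − 12) + 40.
New equilibrium: consumers pay $27, producers receive $15, Q = 115. (Wedge: Pb − Ps = 12.)
Per-dose burden: consumers $10, producers $2.
Consumers take the larger share because demand is less price-elastic here (demand slope 1 vs supply slope 5).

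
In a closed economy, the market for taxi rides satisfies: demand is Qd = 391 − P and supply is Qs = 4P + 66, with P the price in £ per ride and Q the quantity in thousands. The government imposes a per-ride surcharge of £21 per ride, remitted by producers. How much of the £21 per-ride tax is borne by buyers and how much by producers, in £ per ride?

Buyers bear £16.8 per ride; producers bear £4.2 per ride.

Without the tax, 391 − P = 4P + 66 gives 5P = 325, so P* = £65 and Q* = 326.
With the tax collected from producers, supply shifts: Qs = 4(P − 21) + 66.
Solving gives Q = 309.2 with buyers paying £81.8 and producers receiving £60.8 (the £21 wedge).
Burden on buyers: £16.8; on producers: £4.2. (They sum to £21.)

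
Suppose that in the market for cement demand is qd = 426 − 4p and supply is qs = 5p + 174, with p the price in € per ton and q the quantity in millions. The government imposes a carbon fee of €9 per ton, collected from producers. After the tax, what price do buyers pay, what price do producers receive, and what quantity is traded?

Buyers pay €33; producers receive €24; quantity = 294.

Before the tax: set 426 − 4p = 5p + 174 → p* = €28, q* = 314.
With the tax collected from producers, supply shifts: qs = 5(p − 9) + 174.
New equilibrium: buyers pay €33, producers receive €24, q = 294. (Wedge: pb − ps = 9.)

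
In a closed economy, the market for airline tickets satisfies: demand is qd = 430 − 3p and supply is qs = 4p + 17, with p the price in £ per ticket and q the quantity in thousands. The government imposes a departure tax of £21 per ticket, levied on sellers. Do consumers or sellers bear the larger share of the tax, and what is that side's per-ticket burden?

Before the tax: set 430 − 3p = 4p + 17 → p* = £59, q* = 253.
With the tax collected from sellers, supply shifts: qs = 4(p − 21) + 17.
New equilibrium: consumers pay £71, sellers receive £50, q = 217. (Wedge: pb − ps = 21.)
Per-ticket burden: consumers £12, sellers £9.
Consumers take the larger share because demand is less price-elastic here (demand slope 3 vs supply slope 4).
The less price-elastic side of the market bears the larger share of a per-unit tax.

Consumers bear the larger share: £12 per ticket.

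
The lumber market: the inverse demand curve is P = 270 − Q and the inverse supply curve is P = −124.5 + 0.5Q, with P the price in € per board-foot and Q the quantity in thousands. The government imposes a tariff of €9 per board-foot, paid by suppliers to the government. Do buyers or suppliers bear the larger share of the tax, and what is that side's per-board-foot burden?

Buyers bear the larger share: €6 per board-foot.

Inverting to Q(P) form: Qd = 270 − P; Qs = 2P + 249.
Before the tax: set 270 − P = 2P + 249 → P* = €7, Q* = 263.
With the tax collected from suppliers, supply shifts: Qs = 2(P − 9) + 249.
New equilibrium: buyers pay €13, suppliers receive €4, Q = 257. (Wedge: Pb − Ps = 9.)
Per-board-foot burden: buyers €6, suppliers €3.
Buyers take the larger share because demand is less price-elastic here (demand slope 1 vs supply slope 2).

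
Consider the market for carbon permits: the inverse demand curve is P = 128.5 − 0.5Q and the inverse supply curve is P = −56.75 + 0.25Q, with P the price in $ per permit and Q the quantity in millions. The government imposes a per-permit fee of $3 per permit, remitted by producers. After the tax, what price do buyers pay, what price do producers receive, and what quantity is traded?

Buyers pay $7; producers receive $4; quantity = 243.

Rewrite in direct form: Qd = 257 − 2P and Qs = 4P + 227.
Without the tax, 257 − 2P = 4P + 227 gives 6P = 30, so P* = $5 and Q* = 247.
With the tax collected from producers, supply shifts: Qs = 4(P − 3) + 227.
Solving gives Q = 243 with buyers paying $7 and producers receiving $4 (the $3 wedge).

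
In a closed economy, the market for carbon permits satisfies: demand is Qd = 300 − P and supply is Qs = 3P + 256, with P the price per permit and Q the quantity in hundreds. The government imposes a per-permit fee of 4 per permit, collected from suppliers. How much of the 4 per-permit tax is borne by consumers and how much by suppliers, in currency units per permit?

Consumers bear 3 per permit; suppliers bear 1 per permit.

Before the tax: set 300 − P = 3P + 256 → P* = 11, Q* = 289.
With the tax collected from suppliers, supply shifts: Qs = 3(P − 4) + 256.
New equilibrium: consumers pay 14, suppliers receive 10, Q = 286. (Wedge: Pb − Ps = 4.)
Burden on consumers: 3; on suppliers: 1. (They sum to 4.)
The less price-elastic side of the market bears the larger share of a per-unit tax.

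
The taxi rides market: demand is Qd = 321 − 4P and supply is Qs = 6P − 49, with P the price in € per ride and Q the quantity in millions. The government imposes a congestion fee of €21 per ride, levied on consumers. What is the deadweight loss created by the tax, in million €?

Without the tax, 321 − 4P = 6P − 49 gives 10P = 370, so P* = €37 and Q* = 173.
With the tax collected from consumers, demand (in seller-price terms) shifts: Qd = 321 − 4(P + 21).
New equilibrium: consumers pay €49.6, suppliers receive €28.6, Q = 122.6. (Wedge: Pb − Ps = 21.)
Quantity falls by |ΔQ| = |173 − 122.6| = 50.4.
DWL = ½ · t · |ΔQ| = ½ · 21 · 50.4 = €529.2.

Deadweight loss = €529.2 million.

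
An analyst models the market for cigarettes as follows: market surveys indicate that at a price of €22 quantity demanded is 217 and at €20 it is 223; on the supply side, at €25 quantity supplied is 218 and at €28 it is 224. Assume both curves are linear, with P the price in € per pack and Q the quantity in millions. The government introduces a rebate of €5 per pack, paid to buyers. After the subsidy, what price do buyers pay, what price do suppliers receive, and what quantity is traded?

Buyers pay €21; suppliers receive €26; quantity = 220.

Demand slope: (223 − 217)/(20 − 22) = -3, so Qd = 283 − 3P.
Supply slope: (224 − 218)/(28 − 25) = 2, so Qs = 2P + 168.
Before the subsidy: set 283 − 3P = 2P + 168 → P* = €23, Q* = 214.
With a per-unit subsidy paid to buyers, each effectively pays P − 5, so demand becomes Qd = 283 − 3(P − 5).
Solving gives Q = 220 with buyers paying €21 and suppliers receiving €26 (the €5 wedge).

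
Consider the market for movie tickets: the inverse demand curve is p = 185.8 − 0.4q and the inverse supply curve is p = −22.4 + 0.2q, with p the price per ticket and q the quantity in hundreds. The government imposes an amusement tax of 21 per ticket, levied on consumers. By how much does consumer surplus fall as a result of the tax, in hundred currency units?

Consumer surplus falls by 4613 hundred.

Rewrite in direct form: qd = 464.5 − 2.5p and qs = 5p + 112.
Without the tax, 464.5 − 2.5p = 5p + 112 gives 7.5p = 352.5, so p* = 47 and q* = 347.
With the tax collected from consumers, demand (in seller-price terms) shifts: qd = 464.5 − 2.5(p + 21).
Solving gives q = 312 with consumers paying 61 and suppliers receiving 40 (the 21 wedge).
ΔCS is the trapezoid between Q = 312 and Q = 347 of height 14: ½ · (347 + 312) · 14 = 4613.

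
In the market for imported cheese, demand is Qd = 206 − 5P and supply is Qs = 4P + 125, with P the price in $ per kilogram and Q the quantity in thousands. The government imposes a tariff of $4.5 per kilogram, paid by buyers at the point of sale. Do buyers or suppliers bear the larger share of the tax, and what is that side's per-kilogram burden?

Suppliers bear the larger share: $2.5 per kilogram.

Without the tax, 206 − 5P = 4P + 125 gives 9P = 81, so P* = $9 and Q* = 161.
With the tax collected from buyers, demand (in seller-price terms) shifts: Qd = 206 − 5(P + 4.5).
New equilibrium: buyers pay $11, suppliers receive $6.5, Q = 151. (Wedge: Pb − Ps = 4.5.)
Per-kilogram burden: buyers $2, suppliers $2.5.
Suppliers take the larger share because supply is less price-elastic here (demand slope 5 vs supply slope 4).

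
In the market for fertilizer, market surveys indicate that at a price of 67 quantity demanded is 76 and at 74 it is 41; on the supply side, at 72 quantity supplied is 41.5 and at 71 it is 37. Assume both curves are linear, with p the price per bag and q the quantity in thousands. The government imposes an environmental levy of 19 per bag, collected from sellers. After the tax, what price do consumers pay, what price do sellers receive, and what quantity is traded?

Demand slope: (41 − 76)/(74 − 67) = -5, so qd = 411 − 5p.
Supply slope: (37 − 41.5)/(71 − 72) = 4.5, so qs = 4.5p − 282.5.
Before the tax: set 411 − 5p = 4.5p − 282.5 → p* = 73, q* = 46.
With the tax collected from sellers, supply shifts: qs = 4.5(p − 19) − 282.5.
New equilibrium: consumers pay 82, sellers receive 63, q = 1. (Wedge: pb − ps = 19.)
The less price-elastic side of the market bears the larger share of a per-unit tax.

Consumers pay 82; sellers receive 63; quantity = 1.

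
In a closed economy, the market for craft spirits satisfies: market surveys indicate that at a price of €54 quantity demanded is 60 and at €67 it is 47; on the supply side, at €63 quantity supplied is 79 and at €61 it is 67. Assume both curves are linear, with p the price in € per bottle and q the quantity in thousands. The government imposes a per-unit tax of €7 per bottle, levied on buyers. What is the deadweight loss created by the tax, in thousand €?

Demand slope: (47 − 60)/(67 − 54) = -1, so qd = 114 − p.
Supply slope: (67 − 79)/(61 − 63) = 6, so qs = 6p − 299.
Without the tax, 114 − p = 6p − 299 gives 7p = 413, so p* = €59 and q* = 55.
With the tax collected from buyers, demand (in seller-price terms) shifts: qd = 114 − (p + 7).
Solving gives q = 49 with buyers paying €65 and sellers receiving €58 (the €7 wedge).
Quantity falls by |ΔQ| = |55 − 49| = 6.
DWL = ½ · t · |ΔQ| = ½ · 7 · 6 = €21.

Deadweight loss = €21 thousand.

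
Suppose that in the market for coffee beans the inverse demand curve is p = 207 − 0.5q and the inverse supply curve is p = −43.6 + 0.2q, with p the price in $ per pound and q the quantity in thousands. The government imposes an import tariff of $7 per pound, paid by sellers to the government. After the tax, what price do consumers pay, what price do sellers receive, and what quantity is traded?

Inverting to q(p) form: qd = 414 − 2p; qs = 5p + 218.
Without the tax, 414 − 2p = 5p + 218 gives 7p = 196, so p* = $28 and q* = 358.
With the tax collected from sellers, supply shifts: qs = 5(p − 7) + 218.
Solving gives q = 348 with consumers paying $33 and sellers receiving $26 (the $7 wedge).
The less price-elastic side of the market bears the larger share of a per-unit tax.

Consumers pay $33; sellers receive $26; quantity = 348.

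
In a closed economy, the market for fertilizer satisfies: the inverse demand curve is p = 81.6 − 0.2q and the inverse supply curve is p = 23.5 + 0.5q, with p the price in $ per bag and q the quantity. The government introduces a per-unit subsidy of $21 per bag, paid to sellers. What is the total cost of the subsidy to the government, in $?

Government outlay = $2373.

Rewrite in direct form: qd = 408 − 5p and qs = 2p − 47.
Before the subsidy: set 408 − 5p = 2p − 47 → p* = $65, q* = 83.
With a per-unit subsidy paid to sellers, each receives p + 21 per unit sold, so supply becomes qs = 2(p + 21) − 47.
New equilibrium: consumers pay $59, sellers receive $80, q = 113. (Wedge: pb − ps = −21.)
Outlay = t · Q = 21 · 113 = $2373.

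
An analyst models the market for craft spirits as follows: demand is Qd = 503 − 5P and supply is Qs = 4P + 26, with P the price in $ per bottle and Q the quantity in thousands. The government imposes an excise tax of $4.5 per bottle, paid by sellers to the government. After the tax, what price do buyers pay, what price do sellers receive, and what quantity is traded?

Before the tax: set 503 − 5P = 4P + 26 → P* = $53, Q* = 238.
With the tax collected from sellers, supply shifts: Qs = 4(P − 4.5) + 26.
New equilibrium: buyers pay $55, sellers receive $50.5, Q = 228. (Wedge: Pb − Ps = 4.5.)

Buyers pay $55; sellers receive $50.5; quantity = 228.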